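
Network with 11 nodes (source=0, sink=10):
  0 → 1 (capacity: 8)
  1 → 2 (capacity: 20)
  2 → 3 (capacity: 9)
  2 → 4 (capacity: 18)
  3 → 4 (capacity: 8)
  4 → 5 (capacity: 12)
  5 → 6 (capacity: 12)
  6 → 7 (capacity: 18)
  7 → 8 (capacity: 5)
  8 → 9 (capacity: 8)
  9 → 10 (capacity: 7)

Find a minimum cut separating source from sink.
Min cut value = 5, edges: (7,8)

Min cut value: 5
Partition: S = [0, 1, 2, 3, 4, 5, 6, 7], T = [8, 9, 10]
Cut edges: (7,8)

By max-flow min-cut theorem, max flow = min cut = 5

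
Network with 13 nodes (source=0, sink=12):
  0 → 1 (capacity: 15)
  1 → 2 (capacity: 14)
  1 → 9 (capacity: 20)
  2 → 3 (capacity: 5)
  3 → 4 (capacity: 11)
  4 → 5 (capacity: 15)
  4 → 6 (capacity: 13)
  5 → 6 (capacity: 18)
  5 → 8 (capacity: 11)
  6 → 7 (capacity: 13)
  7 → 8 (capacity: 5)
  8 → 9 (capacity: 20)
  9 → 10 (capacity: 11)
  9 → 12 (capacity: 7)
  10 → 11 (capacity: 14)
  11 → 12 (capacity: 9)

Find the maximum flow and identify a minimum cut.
Max flow = 15, Min cut edges: (0,1)

Maximum flow: 15
Minimum cut: (0,1)
Partition: S = [0], T = [1, 2, 3, 4, 5, 6, 7, 8, 9, 10, 11, 12]

Max-flow min-cut theorem verified: both equal 15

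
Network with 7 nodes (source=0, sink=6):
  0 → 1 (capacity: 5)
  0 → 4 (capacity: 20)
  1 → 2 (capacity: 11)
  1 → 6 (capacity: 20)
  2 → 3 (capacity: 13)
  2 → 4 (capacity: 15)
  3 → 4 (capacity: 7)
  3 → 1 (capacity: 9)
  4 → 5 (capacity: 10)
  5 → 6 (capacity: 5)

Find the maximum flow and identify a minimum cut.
Max flow = 10, Min cut edges: (0,1), (5,6)

Maximum flow: 10
Minimum cut: (0,1), (5,6)
Partition: S = [0, 4, 5], T = [1, 2, 3, 6]

Max-flow min-cut theorem verified: both equal 10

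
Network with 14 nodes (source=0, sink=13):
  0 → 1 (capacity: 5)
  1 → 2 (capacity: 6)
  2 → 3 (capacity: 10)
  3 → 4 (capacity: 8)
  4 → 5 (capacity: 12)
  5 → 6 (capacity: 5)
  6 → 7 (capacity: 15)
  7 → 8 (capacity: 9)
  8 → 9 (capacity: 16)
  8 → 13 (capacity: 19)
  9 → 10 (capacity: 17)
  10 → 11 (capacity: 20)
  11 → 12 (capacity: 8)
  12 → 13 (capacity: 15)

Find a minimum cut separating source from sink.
Min cut value = 5, edges: (5,6)

Min cut value: 5
Partition: S = [0, 1, 2, 3, 4, 5], T = [6, 7, 8, 9, 10, 11, 12, 13]
Cut edges: (5,6)

By max-flow min-cut theorem, max flow = min cut = 5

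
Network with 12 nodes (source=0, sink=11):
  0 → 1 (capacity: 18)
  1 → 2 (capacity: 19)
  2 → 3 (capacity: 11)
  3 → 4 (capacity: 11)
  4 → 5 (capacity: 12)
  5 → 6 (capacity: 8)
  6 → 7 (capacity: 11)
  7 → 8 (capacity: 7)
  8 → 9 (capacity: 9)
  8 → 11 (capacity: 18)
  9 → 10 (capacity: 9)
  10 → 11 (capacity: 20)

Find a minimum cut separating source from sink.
Min cut value = 7, edges: (7,8)

Min cut value: 7
Partition: S = [0, 1, 2, 3, 4, 5, 6, 7], T = [8, 9, 10, 11]
Cut edges: (7,8)

By max-flow min-cut theorem, max flow = min cut = 7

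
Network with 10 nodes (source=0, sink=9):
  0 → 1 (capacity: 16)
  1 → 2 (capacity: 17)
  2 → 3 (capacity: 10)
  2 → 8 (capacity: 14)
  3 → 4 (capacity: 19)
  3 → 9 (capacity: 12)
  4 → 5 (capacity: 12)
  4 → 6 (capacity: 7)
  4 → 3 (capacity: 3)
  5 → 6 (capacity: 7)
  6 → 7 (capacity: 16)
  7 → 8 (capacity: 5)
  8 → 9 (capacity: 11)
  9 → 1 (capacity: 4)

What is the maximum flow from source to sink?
Maximum flow = 16

Max flow: 16

Flow assignment:
  0 → 1: 16/16
  1 → 2: 16/17
  2 → 3: 10/10
  2 → 8: 6/14
  3 → 9: 10/12
  8 → 9: 6/11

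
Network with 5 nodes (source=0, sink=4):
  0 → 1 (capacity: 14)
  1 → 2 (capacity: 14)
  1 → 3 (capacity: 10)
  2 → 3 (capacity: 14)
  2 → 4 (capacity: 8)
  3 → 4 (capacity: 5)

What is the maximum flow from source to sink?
Maximum flow = 13

Max flow: 13

Flow assignment:
  0 → 1: 13/14
  1 → 2: 13/14
  2 → 3: 5/14
  2 → 4: 8/8
  3 → 4: 5/5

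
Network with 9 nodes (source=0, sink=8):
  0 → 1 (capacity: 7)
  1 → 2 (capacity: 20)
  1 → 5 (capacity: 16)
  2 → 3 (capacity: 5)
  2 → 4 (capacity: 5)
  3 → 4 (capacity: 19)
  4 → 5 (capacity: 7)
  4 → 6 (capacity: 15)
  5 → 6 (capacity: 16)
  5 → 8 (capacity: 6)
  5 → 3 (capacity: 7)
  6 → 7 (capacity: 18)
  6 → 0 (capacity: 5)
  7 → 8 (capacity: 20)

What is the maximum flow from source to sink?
Maximum flow = 7

Max flow: 7

Flow assignment:
  0 → 1: 7/7
  1 → 2: 1/20
  1 → 5: 6/16
  2 → 4: 1/5
  4 → 6: 1/15
  5 → 8: 6/6
  6 → 7: 1/18
  7 → 8: 1/20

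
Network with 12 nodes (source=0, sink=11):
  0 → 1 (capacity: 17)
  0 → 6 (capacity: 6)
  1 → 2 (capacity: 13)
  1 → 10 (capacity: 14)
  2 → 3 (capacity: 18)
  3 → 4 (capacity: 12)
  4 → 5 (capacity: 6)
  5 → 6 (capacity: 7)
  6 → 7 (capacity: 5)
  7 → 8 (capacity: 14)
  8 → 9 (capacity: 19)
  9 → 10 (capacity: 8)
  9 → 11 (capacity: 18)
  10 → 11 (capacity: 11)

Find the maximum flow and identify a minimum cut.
Max flow = 16, Min cut edges: (6,7), (10,11)

Maximum flow: 16
Minimum cut: (6,7), (10,11)
Partition: S = [0, 1, 2, 3, 4, 5, 6, 10], T = [7, 8, 9, 11]

Max-flow min-cut theorem verified: both equal 16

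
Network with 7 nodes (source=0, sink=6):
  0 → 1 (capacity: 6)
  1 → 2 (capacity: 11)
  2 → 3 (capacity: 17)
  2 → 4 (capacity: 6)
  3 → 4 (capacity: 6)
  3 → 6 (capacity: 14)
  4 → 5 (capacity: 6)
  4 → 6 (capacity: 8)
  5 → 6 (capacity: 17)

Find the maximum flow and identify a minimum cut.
Max flow = 6, Min cut edges: (0,1)

Maximum flow: 6
Minimum cut: (0,1)
Partition: S = [0], T = [1, 2, 3, 4, 5, 6]

Max-flow min-cut theorem verified: both equal 6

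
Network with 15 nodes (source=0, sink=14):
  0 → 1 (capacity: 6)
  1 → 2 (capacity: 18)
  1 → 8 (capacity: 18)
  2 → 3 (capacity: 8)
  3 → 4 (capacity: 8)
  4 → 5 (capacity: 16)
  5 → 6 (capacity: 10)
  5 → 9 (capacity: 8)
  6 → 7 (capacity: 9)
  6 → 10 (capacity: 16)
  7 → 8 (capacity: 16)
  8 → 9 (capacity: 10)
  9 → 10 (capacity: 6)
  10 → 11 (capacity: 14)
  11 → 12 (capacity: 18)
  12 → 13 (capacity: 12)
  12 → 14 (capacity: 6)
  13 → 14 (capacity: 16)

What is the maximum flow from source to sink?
Maximum flow = 6

Max flow: 6

Flow assignment:
  0 → 1: 6/6
  1 → 8: 6/18
  8 → 9: 6/10
  9 → 10: 6/6
  10 → 11: 6/14
  11 → 12: 6/18
  12 → 14: 6/6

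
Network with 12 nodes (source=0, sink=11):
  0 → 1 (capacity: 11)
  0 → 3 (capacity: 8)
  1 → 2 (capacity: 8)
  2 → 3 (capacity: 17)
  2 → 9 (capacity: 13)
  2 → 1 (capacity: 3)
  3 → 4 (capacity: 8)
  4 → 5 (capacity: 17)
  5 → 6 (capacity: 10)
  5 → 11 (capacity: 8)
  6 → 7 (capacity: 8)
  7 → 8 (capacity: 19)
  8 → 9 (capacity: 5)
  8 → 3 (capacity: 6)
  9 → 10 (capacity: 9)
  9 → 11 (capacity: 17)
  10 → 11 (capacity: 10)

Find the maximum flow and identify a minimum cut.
Max flow = 16, Min cut edges: (1,2), (3,4)

Maximum flow: 16
Minimum cut: (1,2), (3,4)
Partition: S = [0, 1, 3], T = [2, 4, 5, 6, 7, 8, 9, 10, 11]

Max-flow min-cut theorem verified: both equal 16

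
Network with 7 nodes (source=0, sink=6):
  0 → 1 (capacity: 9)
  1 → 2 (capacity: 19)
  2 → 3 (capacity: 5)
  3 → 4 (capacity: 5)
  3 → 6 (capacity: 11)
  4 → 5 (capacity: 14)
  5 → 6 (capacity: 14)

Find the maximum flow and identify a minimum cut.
Max flow = 5, Min cut edges: (2,3)

Maximum flow: 5
Minimum cut: (2,3)
Partition: S = [0, 1, 2], T = [3, 4, 5, 6]

Max-flow min-cut theorem verified: both equal 5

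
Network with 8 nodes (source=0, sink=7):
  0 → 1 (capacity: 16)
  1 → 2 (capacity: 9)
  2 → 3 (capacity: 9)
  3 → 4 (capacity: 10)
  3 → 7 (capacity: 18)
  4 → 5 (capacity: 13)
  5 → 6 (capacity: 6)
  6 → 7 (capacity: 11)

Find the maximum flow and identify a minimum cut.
Max flow = 9, Min cut edges: (2,3)

Maximum flow: 9
Minimum cut: (2,3)
Partition: S = [0, 1, 2], T = [3, 4, 5, 6, 7]

Max-flow min-cut theorem verified: both equal 9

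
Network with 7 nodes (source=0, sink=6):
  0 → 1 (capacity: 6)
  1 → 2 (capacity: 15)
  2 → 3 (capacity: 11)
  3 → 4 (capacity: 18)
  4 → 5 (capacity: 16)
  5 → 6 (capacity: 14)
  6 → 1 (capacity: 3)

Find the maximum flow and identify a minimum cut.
Max flow = 6, Min cut edges: (0,1)

Maximum flow: 6
Minimum cut: (0,1)
Partition: S = [0], T = [1, 2, 3, 4, 5, 6]

Max-flow min-cut theorem verified: both equal 6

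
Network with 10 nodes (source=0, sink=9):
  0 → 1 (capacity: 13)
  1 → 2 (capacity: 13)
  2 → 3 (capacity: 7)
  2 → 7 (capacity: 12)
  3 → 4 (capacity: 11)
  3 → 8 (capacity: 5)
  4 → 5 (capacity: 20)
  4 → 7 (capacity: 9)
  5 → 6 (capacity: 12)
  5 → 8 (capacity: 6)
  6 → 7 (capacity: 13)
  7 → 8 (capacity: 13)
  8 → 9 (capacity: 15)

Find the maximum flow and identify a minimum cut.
Max flow = 13, Min cut edges: (1,2)

Maximum flow: 13
Minimum cut: (1,2)
Partition: S = [0, 1], T = [2, 3, 4, 5, 6, 7, 8, 9]

Max-flow min-cut theorem verified: both equal 13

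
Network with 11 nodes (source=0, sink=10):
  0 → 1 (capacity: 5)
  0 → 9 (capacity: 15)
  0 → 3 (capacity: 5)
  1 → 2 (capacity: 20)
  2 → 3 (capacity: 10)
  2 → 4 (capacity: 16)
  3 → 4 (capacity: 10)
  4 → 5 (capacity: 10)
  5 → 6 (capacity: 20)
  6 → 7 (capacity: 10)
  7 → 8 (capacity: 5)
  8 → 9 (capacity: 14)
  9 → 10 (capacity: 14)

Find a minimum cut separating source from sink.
Min cut value = 14, edges: (9,10)

Min cut value: 14
Partition: S = [0, 1, 2, 3, 4, 5, 6, 7, 8, 9], T = [10]
Cut edges: (9,10)

By max-flow min-cut theorem, max flow = min cut = 14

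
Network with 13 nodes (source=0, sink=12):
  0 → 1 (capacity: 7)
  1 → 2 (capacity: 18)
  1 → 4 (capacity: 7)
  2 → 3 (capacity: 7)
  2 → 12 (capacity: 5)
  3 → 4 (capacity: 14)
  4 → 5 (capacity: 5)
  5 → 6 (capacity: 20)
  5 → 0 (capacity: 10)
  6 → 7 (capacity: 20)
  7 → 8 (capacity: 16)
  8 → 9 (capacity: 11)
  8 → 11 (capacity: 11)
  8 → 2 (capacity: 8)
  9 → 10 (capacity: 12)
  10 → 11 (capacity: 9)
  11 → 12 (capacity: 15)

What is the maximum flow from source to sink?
Maximum flow = 7

Max flow: 7

Flow assignment:
  0 → 1: 7/7
  1 → 2: 5/18
  1 → 4: 2/7
  2 → 12: 5/5
  4 → 5: 2/5
  5 → 6: 2/20
  6 → 7: 2/20
  7 → 8: 2/16
  8 → 11: 2/11
  11 → 12: 2/15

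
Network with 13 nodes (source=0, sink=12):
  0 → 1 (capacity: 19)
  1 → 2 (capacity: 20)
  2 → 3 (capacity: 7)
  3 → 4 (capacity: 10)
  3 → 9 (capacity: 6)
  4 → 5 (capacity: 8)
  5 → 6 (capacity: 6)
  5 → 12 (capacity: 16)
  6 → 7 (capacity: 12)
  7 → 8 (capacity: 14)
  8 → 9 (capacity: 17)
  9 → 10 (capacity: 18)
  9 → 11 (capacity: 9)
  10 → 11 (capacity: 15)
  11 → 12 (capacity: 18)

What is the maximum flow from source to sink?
Maximum flow = 7

Max flow: 7

Flow assignment:
  0 → 1: 7/19
  1 → 2: 7/20
  2 → 3: 7/7
  3 → 4: 7/10
  4 → 5: 7/8
  5 → 12: 7/16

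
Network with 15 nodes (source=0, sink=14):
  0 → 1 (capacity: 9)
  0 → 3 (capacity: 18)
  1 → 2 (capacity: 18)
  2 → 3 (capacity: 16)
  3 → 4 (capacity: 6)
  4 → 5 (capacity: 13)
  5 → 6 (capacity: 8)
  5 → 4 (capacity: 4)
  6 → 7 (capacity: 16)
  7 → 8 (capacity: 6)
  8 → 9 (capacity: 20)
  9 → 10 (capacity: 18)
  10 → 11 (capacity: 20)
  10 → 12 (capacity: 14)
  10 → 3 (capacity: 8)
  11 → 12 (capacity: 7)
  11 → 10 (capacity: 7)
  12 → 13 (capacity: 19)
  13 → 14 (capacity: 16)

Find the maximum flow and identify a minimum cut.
Max flow = 6, Min cut edges: (7,8)

Maximum flow: 6
Minimum cut: (7,8)
Partition: S = [0, 1, 2, 3, 4, 5, 6, 7], T = [8, 9, 10, 11, 12, 13, 14]

Max-flow min-cut theorem verified: both equal 6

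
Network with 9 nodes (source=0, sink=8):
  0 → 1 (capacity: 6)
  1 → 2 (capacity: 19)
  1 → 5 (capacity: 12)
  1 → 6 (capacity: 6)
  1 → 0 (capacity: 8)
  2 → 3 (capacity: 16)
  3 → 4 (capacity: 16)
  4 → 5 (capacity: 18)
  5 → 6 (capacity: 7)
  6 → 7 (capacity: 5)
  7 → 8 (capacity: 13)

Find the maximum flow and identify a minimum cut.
Max flow = 5, Min cut edges: (6,7)

Maximum flow: 5
Minimum cut: (6,7)
Partition: S = [0, 1, 2, 3, 4, 5, 6], T = [7, 8]

Max-flow min-cut theorem verified: both equal 5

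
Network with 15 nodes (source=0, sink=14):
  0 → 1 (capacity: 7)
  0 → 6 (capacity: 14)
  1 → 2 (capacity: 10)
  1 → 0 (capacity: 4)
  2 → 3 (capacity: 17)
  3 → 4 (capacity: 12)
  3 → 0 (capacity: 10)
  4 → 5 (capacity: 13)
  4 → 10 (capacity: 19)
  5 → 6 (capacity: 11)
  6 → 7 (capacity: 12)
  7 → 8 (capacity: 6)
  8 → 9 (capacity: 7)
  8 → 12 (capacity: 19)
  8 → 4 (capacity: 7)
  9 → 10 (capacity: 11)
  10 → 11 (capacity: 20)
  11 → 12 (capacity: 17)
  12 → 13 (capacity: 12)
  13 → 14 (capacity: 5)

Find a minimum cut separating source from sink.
Min cut value = 5, edges: (13,14)

Min cut value: 5
Partition: S = [0, 1, 2, 3, 4, 5, 6, 7, 8, 9, 10, 11, 12, 13], T = [14]
Cut edges: (13,14)

By max-flow min-cut theorem, max flow = min cut = 5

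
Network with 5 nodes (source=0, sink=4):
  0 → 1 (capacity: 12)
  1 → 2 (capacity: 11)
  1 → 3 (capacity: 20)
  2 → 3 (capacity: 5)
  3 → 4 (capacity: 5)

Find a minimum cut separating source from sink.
Min cut value = 5, edges: (3,4)

Min cut value: 5
Partition: S = [0, 1, 2, 3], T = [4]
Cut edges: (3,4)

By max-flow min-cut theorem, max flow = min cut = 5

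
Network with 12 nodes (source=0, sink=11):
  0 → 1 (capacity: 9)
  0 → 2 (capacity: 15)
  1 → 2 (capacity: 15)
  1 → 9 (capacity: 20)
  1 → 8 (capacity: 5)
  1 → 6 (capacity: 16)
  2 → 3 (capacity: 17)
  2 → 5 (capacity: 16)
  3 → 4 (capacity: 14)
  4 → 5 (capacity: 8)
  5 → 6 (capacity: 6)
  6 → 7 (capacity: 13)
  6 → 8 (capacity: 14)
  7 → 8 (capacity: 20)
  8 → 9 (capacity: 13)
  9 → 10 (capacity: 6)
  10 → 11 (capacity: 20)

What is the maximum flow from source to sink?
Maximum flow = 6

Max flow: 6

Flow assignment:
  0 → 2: 6/15
  2 → 5: 6/16
  5 → 6: 6/6
  6 → 8: 6/14
  8 → 9: 6/13
  9 → 10: 6/6
  10 → 11: 6/20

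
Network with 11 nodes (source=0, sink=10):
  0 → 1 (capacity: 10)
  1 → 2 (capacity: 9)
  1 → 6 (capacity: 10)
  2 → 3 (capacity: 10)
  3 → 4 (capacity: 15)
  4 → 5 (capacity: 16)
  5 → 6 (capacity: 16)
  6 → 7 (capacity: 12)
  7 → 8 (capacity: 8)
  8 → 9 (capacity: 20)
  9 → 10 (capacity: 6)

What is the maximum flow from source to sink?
Maximum flow = 6

Max flow: 6

Flow assignment:
  0 → 1: 6/10
  1 → 6: 6/10
  6 → 7: 6/12
  7 → 8: 6/8
  8 → 9: 6/20
  9 → 10: 6/6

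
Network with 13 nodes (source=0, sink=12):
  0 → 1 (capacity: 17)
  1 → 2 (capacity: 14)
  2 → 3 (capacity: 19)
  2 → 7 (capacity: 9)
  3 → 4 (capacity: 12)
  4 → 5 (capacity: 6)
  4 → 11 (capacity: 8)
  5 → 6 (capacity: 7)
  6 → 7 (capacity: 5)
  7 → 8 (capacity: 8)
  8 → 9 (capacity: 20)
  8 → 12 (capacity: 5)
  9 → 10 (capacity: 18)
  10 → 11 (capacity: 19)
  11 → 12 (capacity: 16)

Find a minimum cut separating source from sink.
Min cut value = 14, edges: (1,2)

Min cut value: 14
Partition: S = [0, 1], T = [2, 3, 4, 5, 6, 7, 8, 9, 10, 11, 12]
Cut edges: (1,2)

By max-flow min-cut theorem, max flow = min cut = 14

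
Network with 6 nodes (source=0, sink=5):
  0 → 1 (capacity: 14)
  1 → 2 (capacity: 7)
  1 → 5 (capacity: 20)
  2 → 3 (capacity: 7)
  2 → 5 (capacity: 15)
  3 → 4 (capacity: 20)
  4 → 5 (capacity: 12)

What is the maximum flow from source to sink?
Maximum flow = 14

Max flow: 14

Flow assignment:
  0 → 1: 14/14
  1 → 5: 14/20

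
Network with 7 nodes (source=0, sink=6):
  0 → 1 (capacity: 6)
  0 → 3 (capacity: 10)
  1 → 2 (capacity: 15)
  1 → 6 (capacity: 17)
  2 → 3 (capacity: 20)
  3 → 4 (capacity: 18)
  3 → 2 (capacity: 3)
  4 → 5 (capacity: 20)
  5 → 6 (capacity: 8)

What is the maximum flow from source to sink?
Maximum flow = 14

Max flow: 14

Flow assignment:
  0 → 1: 6/6
  0 → 3: 8/10
  1 → 6: 6/17
  3 → 4: 8/18
  4 → 5: 8/20
  5 → 6: 8/8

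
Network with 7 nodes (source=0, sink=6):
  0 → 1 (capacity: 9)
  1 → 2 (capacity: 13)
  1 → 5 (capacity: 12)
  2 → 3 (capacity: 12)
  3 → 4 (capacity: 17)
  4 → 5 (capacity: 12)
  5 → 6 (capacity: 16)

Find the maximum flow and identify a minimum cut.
Max flow = 9, Min cut edges: (0,1)

Maximum flow: 9
Minimum cut: (0,1)
Partition: S = [0], T = [1, 2, 3, 4, 5, 6]

Max-flow min-cut theorem verified: both equal 9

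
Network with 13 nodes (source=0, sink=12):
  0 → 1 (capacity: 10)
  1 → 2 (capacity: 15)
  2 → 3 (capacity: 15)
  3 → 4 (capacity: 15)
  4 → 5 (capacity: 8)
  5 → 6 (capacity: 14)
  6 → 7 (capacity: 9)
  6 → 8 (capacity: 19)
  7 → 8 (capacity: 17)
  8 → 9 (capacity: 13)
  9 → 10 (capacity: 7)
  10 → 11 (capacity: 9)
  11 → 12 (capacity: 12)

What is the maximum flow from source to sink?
Maximum flow = 7

Max flow: 7

Flow assignment:
  0 → 1: 7/10
  1 → 2: 7/15
  2 → 3: 7/15
  3 → 4: 7/15
  4 → 5: 7/8
  5 → 6: 7/14
  6 → 8: 7/19
  8 → 9: 7/13
  9 → 10: 7/7
  10 → 11: 7/9
  11 → 12: 7/12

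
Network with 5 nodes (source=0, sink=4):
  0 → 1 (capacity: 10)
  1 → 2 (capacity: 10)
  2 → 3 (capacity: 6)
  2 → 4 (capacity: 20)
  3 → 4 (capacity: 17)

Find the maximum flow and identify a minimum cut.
Max flow = 10, Min cut edges: (1,2)

Maximum flow: 10
Minimum cut: (1,2)
Partition: S = [0, 1], T = [2, 3, 4]

Max-flow min-cut theorem verified: both equal 10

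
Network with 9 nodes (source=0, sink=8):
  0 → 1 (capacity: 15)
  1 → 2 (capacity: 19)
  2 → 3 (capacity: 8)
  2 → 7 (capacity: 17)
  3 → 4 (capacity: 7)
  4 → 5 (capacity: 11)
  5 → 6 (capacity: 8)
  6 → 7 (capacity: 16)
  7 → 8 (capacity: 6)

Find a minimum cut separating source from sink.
Min cut value = 6, edges: (7,8)

Min cut value: 6
Partition: S = [0, 1, 2, 3, 4, 5, 6, 7], T = [8]
Cut edges: (7,8)

By max-flow min-cut theorem, max flow = min cut = 6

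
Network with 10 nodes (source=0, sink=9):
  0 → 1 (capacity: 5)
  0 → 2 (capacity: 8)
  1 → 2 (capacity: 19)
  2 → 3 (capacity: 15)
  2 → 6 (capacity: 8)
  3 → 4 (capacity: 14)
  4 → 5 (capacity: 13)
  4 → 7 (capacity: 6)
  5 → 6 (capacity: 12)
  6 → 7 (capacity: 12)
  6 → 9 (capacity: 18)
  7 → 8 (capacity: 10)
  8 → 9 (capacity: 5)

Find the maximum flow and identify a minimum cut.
Max flow = 13, Min cut edges: (0,1), (0,2)

Maximum flow: 13
Minimum cut: (0,1), (0,2)
Partition: S = [0], T = [1, 2, 3, 4, 5, 6, 7, 8, 9]

Max-flow min-cut theorem verified: both equal 13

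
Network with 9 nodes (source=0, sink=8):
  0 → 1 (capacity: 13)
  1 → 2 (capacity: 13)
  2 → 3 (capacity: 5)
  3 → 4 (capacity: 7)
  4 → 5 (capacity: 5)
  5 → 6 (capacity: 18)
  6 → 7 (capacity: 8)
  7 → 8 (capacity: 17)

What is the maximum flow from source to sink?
Maximum flow = 5

Max flow: 5

Flow assignment:
  0 → 1: 5/13
  1 → 2: 5/13
  2 → 3: 5/5
  3 → 4: 5/7
  4 → 5: 5/5
  5 → 6: 5/18
  6 → 7: 5/8
  7 → 8: 5/17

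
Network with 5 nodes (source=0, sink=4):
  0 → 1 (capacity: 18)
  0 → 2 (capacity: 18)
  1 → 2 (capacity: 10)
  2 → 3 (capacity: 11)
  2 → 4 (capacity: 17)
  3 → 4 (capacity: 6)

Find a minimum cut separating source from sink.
Min cut value = 23, edges: (2,4), (3,4)

Min cut value: 23
Partition: S = [0, 1, 2, 3], T = [4]
Cut edges: (2,4), (3,4)

By max-flow min-cut theorem, max flow = min cut = 23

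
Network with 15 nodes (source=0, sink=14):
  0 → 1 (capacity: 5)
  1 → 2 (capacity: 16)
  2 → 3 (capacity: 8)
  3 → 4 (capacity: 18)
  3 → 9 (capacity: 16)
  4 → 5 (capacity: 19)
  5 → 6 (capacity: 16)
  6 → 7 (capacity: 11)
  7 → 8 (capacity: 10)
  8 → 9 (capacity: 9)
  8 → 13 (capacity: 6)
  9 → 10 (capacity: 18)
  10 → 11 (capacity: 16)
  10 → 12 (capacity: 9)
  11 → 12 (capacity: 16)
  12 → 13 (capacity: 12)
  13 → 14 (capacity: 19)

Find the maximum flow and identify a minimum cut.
Max flow = 5, Min cut edges: (0,1)

Maximum flow: 5
Minimum cut: (0,1)
Partition: S = [0], T = [1, 2, 3, 4, 5, 6, 7, 8, 9, 10, 11, 12, 13, 14]

Max-flow min-cut theorem verified: both equal 5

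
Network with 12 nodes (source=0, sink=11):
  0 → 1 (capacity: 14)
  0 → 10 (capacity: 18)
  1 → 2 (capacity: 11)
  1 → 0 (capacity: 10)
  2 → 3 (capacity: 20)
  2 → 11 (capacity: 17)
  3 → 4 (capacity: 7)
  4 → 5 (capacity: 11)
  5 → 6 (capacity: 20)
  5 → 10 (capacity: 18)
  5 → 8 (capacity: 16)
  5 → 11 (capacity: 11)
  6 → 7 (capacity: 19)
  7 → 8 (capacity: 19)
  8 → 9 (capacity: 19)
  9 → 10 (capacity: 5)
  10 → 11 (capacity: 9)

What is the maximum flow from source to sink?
Maximum flow = 20

Max flow: 20

Flow assignment:
  0 → 1: 11/14
  0 → 10: 9/18
  1 → 2: 11/11
  2 → 11: 11/17
  10 → 11: 9/9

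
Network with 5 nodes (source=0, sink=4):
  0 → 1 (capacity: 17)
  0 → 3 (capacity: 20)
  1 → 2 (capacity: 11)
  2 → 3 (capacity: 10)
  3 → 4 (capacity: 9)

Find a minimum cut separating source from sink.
Min cut value = 9, edges: (3,4)

Min cut value: 9
Partition: S = [0, 1, 2, 3], T = [4]
Cut edges: (3,4)

By max-flow min-cut theorem, max flow = min cut = 9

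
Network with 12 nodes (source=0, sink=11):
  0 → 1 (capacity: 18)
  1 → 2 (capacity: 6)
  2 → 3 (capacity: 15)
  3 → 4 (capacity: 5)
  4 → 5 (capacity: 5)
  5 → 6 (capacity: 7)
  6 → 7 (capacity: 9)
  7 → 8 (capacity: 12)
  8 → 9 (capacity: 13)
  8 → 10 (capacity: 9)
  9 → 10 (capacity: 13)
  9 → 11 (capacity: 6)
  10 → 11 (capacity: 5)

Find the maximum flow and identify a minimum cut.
Max flow = 5, Min cut edges: (4,5)

Maximum flow: 5
Minimum cut: (4,5)
Partition: S = [0, 1, 2, 3, 4], T = [5, 6, 7, 8, 9, 10, 11]

Max-flow min-cut theorem verified: both equal 5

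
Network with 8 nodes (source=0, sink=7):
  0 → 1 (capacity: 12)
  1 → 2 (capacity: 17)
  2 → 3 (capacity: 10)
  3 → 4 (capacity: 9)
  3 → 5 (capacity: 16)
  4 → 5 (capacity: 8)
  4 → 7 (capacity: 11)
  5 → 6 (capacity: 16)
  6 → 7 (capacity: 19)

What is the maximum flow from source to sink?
Maximum flow = 10

Max flow: 10

Flow assignment:
  0 → 1: 10/12
  1 → 2: 10/17
  2 → 3: 10/10
  3 → 4: 9/9
  3 → 5: 1/16
  4 → 7: 9/11
  5 → 6: 1/16
  6 → 7: 1/19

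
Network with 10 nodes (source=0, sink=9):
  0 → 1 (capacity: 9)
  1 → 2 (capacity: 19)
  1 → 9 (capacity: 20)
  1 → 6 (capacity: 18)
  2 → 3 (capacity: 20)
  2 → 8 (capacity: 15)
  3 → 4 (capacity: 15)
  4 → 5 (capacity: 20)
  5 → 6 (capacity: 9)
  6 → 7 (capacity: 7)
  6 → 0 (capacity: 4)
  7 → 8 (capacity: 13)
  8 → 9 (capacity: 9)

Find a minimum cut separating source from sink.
Min cut value = 9, edges: (0,1)

Min cut value: 9
Partition: S = [0], T = [1, 2, 3, 4, 5, 6, 7, 8, 9]
Cut edges: (0,1)

By max-flow min-cut theorem, max flow = min cut = 9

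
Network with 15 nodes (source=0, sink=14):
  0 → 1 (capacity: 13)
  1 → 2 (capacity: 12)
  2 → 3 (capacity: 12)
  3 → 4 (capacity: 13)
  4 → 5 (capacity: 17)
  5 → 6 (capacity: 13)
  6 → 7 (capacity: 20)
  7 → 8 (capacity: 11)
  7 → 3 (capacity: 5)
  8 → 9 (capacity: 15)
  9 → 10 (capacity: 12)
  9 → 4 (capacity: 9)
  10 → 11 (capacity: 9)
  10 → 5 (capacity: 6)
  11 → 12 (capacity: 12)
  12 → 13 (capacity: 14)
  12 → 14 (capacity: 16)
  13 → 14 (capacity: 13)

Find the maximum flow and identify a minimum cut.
Max flow = 9, Min cut edges: (10,11)

Maximum flow: 9
Minimum cut: (10,11)
Partition: S = [0, 1, 2, 3, 4, 5, 6, 7, 8, 9, 10], T = [11, 12, 13, 14]

Max-flow min-cut theorem verified: both equal 9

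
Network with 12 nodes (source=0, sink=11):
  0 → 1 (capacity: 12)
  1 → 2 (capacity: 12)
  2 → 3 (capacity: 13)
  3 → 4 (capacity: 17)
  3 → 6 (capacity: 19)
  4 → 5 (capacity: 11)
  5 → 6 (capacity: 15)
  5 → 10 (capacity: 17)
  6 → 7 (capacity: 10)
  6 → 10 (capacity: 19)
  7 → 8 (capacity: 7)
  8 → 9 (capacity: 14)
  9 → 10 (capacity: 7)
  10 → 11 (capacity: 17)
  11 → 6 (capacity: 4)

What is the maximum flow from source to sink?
Maximum flow = 12

Max flow: 12

Flow assignment:
  0 → 1: 12/12
  1 → 2: 12/12
  2 → 3: 12/13
  3 → 6: 12/19
  6 → 10: 12/19
  10 → 11: 12/17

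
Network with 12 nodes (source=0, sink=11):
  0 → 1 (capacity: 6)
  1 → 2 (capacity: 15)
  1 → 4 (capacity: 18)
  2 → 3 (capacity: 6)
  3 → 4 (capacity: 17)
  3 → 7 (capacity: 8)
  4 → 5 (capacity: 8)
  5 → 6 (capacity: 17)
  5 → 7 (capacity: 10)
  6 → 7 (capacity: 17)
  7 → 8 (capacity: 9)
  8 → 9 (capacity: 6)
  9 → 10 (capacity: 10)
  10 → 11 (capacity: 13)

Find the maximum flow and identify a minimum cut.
Max flow = 6, Min cut edges: (8,9)

Maximum flow: 6
Minimum cut: (8,9)
Partition: S = [0, 1, 2, 3, 4, 5, 6, 7, 8], T = [9, 10, 11]

Max-flow min-cut theorem verified: both equal 6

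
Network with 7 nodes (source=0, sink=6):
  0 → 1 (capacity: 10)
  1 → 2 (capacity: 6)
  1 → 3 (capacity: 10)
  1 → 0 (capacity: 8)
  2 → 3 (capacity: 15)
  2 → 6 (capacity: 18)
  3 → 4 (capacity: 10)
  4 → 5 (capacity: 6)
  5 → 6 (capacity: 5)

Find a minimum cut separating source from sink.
Min cut value = 10, edges: (0,1)

Min cut value: 10
Partition: S = [0], T = [1, 2, 3, 4, 5, 6]
Cut edges: (0,1)

By max-flow min-cut theorem, max flow = min cut = 10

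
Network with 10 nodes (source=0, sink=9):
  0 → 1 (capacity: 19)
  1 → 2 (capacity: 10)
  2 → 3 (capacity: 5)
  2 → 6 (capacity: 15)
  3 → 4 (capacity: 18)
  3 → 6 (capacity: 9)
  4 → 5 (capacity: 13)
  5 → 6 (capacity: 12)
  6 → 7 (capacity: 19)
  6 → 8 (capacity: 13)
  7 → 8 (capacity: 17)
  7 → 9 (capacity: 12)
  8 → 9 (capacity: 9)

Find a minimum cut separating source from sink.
Min cut value = 10, edges: (1,2)

Min cut value: 10
Partition: S = [0, 1], T = [2, 3, 4, 5, 6, 7, 8, 9]
Cut edges: (1,2)

By max-flow min-cut theorem, max flow = min cut = 10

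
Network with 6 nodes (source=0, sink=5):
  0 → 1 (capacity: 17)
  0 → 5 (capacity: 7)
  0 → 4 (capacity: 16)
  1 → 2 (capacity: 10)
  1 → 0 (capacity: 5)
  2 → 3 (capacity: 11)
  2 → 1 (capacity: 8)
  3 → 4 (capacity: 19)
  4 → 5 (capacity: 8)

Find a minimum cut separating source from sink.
Min cut value = 15, edges: (0,5), (4,5)

Min cut value: 15
Partition: S = [0, 1, 2, 3, 4], T = [5]
Cut edges: (0,5), (4,5)

By max-flow min-cut theorem, max flow = min cut = 15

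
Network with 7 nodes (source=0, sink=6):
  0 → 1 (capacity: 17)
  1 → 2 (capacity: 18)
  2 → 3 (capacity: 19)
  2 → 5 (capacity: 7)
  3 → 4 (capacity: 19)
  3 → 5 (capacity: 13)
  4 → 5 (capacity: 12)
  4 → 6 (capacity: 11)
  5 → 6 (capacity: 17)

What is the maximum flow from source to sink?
Maximum flow = 17

Max flow: 17

Flow assignment:
  0 → 1: 17/17
  1 → 2: 17/18
  2 → 3: 10/19
  2 → 5: 7/7
  3 → 4: 10/19
  4 → 6: 10/11
  5 → 6: 7/17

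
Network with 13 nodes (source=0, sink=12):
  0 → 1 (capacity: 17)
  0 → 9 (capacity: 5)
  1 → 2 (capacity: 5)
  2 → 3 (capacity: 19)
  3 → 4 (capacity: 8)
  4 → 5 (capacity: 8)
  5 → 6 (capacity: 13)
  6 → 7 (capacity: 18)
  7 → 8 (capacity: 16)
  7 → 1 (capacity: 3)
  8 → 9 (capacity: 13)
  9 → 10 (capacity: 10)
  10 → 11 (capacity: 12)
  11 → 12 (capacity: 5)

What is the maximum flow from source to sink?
Maximum flow = 5

Max flow: 5

Flow assignment:
  0 → 1: 5/17
  1 → 2: 5/5
  2 → 3: 5/19
  3 → 4: 5/8
  4 → 5: 5/8
  5 → 6: 5/13
  6 → 7: 5/18
  7 → 8: 5/16
  8 → 9: 5/13
  9 → 10: 5/10
  10 → 11: 5/12
  11 → 12: 5/5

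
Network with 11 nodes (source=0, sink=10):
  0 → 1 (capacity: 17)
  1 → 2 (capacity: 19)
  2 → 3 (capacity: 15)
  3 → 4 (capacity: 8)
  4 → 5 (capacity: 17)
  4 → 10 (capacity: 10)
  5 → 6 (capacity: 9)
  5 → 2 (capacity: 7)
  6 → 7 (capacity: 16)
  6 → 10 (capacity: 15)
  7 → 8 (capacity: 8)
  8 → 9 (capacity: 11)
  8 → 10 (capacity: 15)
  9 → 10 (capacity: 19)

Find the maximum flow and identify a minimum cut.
Max flow = 8, Min cut edges: (3,4)

Maximum flow: 8
Minimum cut: (3,4)
Partition: S = [0, 1, 2, 3], T = [4, 5, 6, 7, 8, 9, 10]

Max-flow min-cut theorem verified: both equal 8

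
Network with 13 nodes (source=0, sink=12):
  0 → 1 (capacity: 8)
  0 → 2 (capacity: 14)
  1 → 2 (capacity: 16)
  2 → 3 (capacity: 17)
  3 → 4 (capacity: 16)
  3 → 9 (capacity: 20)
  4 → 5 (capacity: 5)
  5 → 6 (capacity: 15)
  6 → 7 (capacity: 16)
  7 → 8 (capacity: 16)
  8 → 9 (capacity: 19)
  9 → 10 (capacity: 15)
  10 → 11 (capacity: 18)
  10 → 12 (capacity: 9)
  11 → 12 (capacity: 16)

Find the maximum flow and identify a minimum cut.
Max flow = 15, Min cut edges: (9,10)

Maximum flow: 15
Minimum cut: (9,10)
Partition: S = [0, 1, 2, 3, 4, 5, 6, 7, 8, 9], T = [10, 11, 12]

Max-flow min-cut theorem verified: both equal 15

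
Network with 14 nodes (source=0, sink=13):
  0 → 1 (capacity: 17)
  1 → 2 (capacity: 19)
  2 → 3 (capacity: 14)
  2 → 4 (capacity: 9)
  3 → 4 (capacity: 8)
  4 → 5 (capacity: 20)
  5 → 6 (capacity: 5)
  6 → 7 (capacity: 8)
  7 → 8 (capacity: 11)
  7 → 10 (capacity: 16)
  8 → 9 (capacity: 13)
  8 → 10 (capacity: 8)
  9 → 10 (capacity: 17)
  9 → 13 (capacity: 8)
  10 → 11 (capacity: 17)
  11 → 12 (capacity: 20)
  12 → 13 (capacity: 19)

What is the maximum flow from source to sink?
Maximum flow = 5

Max flow: 5

Flow assignment:
  0 → 1: 5/17
  1 → 2: 5/19
  2 → 3: 5/14
  3 → 4: 5/8
  4 → 5: 5/20
  5 → 6: 5/5
  6 → 7: 5/8
  7 → 8: 5/11
  8 → 9: 5/13
  9 → 13: 5/8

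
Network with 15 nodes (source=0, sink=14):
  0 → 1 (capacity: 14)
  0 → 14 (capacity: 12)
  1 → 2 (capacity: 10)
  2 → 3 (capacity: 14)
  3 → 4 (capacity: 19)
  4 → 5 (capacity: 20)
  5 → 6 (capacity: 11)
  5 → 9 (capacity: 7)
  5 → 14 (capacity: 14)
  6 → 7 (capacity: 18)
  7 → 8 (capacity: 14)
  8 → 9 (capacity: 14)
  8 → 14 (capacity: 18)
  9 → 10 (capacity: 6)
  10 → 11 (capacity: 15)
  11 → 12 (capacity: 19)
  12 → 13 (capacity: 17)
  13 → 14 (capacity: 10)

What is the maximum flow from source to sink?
Maximum flow = 22

Max flow: 22

Flow assignment:
  0 → 1: 10/14
  0 → 14: 12/12
  1 → 2: 10/10
  2 → 3: 10/14
  3 → 4: 10/19
  4 → 5: 10/20
  5 → 14: 10/14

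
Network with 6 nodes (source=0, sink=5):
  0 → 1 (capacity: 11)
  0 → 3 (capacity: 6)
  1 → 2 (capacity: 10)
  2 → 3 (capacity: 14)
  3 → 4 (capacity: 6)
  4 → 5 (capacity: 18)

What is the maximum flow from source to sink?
Maximum flow = 6

Max flow: 6

Flow assignment:
  0 → 1: 6/11
  1 → 2: 6/10
  2 → 3: 6/14
  3 → 4: 6/6
  4 → 5: 6/18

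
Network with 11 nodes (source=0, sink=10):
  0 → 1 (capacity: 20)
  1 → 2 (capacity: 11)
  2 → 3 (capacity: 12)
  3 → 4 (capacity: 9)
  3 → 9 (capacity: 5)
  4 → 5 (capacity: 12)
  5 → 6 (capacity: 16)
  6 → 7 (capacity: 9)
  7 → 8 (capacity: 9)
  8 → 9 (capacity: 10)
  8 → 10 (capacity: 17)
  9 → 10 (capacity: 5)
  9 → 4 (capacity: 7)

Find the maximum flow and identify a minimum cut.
Max flow = 11, Min cut edges: (1,2)

Maximum flow: 11
Minimum cut: (1,2)
Partition: S = [0, 1], T = [2, 3, 4, 5, 6, 7, 8, 9, 10]

Max-flow min-cut theorem verified: both equal 11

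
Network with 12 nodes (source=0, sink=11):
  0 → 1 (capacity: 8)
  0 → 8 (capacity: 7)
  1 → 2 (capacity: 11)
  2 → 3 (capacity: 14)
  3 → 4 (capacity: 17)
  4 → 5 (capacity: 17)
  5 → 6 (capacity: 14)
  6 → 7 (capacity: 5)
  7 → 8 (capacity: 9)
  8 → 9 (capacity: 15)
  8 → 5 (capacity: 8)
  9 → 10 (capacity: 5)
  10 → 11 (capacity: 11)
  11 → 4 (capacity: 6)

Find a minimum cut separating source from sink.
Min cut value = 5, edges: (9,10)

Min cut value: 5
Partition: S = [0, 1, 2, 3, 4, 5, 6, 7, 8, 9], T = [10, 11]
Cut edges: (9,10)

By max-flow min-cut theorem, max flow = min cut = 5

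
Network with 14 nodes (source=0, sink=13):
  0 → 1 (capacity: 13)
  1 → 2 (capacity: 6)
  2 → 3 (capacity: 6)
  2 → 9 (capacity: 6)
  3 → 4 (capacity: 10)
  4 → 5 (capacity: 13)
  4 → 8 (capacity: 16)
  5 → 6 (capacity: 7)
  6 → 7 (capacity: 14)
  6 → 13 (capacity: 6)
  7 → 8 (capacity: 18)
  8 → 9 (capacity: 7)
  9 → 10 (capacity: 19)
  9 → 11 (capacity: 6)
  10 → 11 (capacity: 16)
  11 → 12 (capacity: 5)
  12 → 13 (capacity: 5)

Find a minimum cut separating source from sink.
Min cut value = 6, edges: (1,2)

Min cut value: 6
Partition: S = [0, 1], T = [2, 3, 4, 5, 6, 7, 8, 9, 10, 11, 12, 13]
Cut edges: (1,2)

By max-flow min-cut theorem, max flow = min cut = 6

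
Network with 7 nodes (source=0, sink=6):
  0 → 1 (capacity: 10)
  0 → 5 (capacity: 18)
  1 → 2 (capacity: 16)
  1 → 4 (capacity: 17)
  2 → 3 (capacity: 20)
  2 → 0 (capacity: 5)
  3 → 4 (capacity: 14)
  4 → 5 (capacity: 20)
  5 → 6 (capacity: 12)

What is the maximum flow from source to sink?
Maximum flow = 12

Max flow: 12

Flow assignment:
  0 → 1: 10/10
  0 → 5: 2/18
  1 → 4: 10/17
  4 → 5: 10/20
  5 → 6: 12/12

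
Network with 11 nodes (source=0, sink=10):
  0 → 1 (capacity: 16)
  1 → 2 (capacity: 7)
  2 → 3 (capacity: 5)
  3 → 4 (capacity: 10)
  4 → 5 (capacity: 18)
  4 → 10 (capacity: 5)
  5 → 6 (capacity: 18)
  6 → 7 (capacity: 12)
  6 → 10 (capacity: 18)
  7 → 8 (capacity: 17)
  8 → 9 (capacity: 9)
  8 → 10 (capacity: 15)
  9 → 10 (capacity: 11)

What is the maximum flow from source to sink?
Maximum flow = 5

Max flow: 5

Flow assignment:
  0 → 1: 5/16
  1 → 2: 5/7
  2 → 3: 5/5
  3 → 4: 5/10
  4 → 10: 5/5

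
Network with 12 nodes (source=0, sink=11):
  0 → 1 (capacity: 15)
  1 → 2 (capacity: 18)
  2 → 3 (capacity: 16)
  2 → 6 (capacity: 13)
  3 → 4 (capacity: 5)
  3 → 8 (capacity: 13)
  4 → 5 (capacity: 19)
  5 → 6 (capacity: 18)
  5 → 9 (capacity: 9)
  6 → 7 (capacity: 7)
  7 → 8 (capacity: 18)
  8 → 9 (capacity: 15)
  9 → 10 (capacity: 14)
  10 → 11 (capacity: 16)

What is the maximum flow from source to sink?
Maximum flow = 14

Max flow: 14

Flow assignment:
  0 → 1: 14/15
  1 → 2: 14/18
  2 → 3: 14/16
  3 → 4: 1/5
  3 → 8: 13/13
  4 → 5: 1/19
  5 → 9: 1/9
  8 → 9: 13/15
  9 → 10: 14/14
  10 → 11: 14/16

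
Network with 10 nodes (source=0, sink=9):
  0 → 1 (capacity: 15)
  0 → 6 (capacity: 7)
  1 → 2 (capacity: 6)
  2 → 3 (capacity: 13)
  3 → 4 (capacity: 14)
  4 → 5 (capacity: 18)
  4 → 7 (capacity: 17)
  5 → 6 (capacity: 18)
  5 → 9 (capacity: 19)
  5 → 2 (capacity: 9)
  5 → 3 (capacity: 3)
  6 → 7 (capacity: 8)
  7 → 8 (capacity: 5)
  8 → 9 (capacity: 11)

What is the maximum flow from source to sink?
Maximum flow = 11

Max flow: 11

Flow assignment:
  0 → 1: 6/15
  0 → 6: 5/7
  1 → 2: 6/6
  2 → 3: 6/13
  3 → 4: 6/14
  4 → 5: 6/18
  5 → 9: 6/19
  6 → 7: 5/8
  7 → 8: 5/5
  8 → 9: 5/11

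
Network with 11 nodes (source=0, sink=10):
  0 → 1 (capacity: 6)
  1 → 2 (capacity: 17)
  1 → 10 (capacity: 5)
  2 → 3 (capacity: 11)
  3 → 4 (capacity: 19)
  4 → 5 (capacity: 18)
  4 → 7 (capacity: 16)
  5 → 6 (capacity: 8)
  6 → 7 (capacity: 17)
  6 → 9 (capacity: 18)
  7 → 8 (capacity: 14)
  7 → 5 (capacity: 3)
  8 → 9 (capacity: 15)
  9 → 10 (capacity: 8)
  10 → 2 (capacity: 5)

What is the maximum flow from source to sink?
Maximum flow = 6

Max flow: 6

Flow assignment:
  0 → 1: 6/6
  1 → 2: 1/17
  1 → 10: 5/5
  2 → 3: 1/11
  3 → 4: 1/19
  4 → 5: 1/18
  5 → 6: 1/8
  6 → 9: 1/18
  9 → 10: 1/8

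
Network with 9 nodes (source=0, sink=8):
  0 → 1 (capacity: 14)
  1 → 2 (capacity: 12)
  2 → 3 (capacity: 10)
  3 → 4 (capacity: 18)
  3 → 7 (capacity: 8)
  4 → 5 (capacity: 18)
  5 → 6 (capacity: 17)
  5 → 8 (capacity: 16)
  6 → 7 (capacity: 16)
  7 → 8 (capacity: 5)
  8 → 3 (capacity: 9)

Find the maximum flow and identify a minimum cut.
Max flow = 10, Min cut edges: (2,3)

Maximum flow: 10
Minimum cut: (2,3)
Partition: S = [0, 1, 2], T = [3, 4, 5, 6, 7, 8]

Max-flow min-cut theorem verified: both equal 10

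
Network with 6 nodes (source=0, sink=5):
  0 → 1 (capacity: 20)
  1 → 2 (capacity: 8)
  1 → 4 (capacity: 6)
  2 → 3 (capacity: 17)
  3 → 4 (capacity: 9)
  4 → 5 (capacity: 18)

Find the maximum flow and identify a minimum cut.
Max flow = 14, Min cut edges: (1,2), (1,4)

Maximum flow: 14
Minimum cut: (1,2), (1,4)
Partition: S = [0, 1], T = [2, 3, 4, 5]

Max-flow min-cut theorem verified: both equal 14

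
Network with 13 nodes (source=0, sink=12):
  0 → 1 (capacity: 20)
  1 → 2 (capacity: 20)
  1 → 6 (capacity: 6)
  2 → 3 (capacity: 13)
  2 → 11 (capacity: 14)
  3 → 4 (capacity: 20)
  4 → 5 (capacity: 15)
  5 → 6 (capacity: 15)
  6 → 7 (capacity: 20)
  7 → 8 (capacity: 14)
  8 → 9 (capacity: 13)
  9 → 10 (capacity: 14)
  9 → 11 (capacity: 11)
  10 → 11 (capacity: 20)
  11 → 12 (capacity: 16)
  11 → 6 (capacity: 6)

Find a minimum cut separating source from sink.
Min cut value = 16, edges: (11,12)

Min cut value: 16
Partition: S = [0, 1, 2, 3, 4, 5, 6, 7, 8, 9, 10, 11], T = [12]
Cut edges: (11,12)

By max-flow min-cut theorem, max flow = min cut = 16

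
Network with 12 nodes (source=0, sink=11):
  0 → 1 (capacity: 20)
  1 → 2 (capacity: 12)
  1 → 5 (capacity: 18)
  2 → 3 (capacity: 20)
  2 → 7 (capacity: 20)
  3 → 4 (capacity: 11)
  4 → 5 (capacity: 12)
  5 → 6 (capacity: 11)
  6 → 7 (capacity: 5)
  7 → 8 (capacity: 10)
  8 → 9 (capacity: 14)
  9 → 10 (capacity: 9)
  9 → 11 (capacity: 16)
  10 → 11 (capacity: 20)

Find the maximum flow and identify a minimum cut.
Max flow = 10, Min cut edges: (7,8)

Maximum flow: 10
Minimum cut: (7,8)
Partition: S = [0, 1, 2, 3, 4, 5, 6, 7], T = [8, 9, 10, 11]

Max-flow min-cut theorem verified: both equal 10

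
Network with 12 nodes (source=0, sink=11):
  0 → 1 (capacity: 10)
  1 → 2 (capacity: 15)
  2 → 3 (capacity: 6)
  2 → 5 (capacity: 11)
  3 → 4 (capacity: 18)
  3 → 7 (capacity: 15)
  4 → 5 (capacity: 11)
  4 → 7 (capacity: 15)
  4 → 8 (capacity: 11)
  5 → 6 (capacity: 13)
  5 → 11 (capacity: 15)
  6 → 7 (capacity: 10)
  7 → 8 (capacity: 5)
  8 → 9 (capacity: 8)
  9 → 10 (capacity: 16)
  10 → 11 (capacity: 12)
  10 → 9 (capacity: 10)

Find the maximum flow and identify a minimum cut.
Max flow = 10, Min cut edges: (0,1)

Maximum flow: 10
Minimum cut: (0,1)
Partition: S = [0], T = [1, 2, 3, 4, 5, 6, 7, 8, 9, 10, 11]

Max-flow min-cut theorem verified: both equal 10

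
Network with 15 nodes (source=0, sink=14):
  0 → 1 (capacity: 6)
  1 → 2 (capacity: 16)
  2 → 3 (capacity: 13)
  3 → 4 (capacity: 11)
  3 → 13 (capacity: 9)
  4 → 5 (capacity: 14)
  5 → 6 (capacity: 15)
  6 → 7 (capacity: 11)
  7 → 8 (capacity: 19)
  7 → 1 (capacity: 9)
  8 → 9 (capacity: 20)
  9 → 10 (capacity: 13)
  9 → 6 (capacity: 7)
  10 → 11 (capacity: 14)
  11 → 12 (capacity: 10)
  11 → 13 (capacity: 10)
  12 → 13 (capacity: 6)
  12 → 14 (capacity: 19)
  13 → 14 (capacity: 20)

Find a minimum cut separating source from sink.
Min cut value = 6, edges: (0,1)

Min cut value: 6
Partition: S = [0], T = [1, 2, 3, 4, 5, 6, 7, 8, 9, 10, 11, 12, 13, 14]
Cut edges: (0,1)

By max-flow min-cut theorem, max flow = min cut = 6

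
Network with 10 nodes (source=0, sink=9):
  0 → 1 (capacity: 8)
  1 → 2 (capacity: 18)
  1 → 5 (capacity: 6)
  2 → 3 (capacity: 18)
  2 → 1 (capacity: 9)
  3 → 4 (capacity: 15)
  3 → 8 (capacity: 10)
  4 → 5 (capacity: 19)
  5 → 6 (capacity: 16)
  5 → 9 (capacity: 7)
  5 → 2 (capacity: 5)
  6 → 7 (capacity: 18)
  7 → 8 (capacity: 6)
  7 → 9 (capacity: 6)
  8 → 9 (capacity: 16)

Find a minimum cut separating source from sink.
Min cut value = 8, edges: (0,1)

Min cut value: 8
Partition: S = [0], T = [1, 2, 3, 4, 5, 6, 7, 8, 9]
Cut edges: (0,1)

By max-flow min-cut theorem, max flow = min cut = 8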